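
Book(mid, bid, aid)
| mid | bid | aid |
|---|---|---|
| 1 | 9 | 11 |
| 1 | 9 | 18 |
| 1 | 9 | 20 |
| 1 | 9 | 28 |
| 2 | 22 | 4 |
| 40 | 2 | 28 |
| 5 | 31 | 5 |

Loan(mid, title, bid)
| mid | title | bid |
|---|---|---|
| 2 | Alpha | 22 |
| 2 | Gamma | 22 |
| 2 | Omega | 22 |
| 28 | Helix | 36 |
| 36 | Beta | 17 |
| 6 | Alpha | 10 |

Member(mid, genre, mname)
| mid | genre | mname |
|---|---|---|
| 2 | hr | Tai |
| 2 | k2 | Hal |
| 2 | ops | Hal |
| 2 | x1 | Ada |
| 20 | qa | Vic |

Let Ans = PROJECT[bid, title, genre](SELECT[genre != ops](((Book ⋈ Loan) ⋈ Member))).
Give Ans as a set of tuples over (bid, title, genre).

Natural join on mid, bid: {(2, 22, 4, Alpha), (2, 22, 4, Gamma), (2, 22, 4, Omega)}
Natural join on mid: {(2, 22, 4, Alpha, hr, Tai), (2, 22, 4, Alpha, k2, Hal), (2, 22, 4, Alpha, ops, Hal), (2, 22, 4, Alpha, x1, Ada), (2, 22, 4, Gamma, hr, Tai), (2, 22, 4, Gamma, k2, Hal), (2, 22, 4, Gamma, ops, Hal), (2, 22, 4, Gamma, x1, Ada), (2, 22, 4, Omega, hr, Tai), (2, 22, 4, Omega, k2, Hal), (2, 22, 4, Omega, ops, Hal), (2, 22, 4, Omega, x1, Ada)}
σ[genre != ops]: keep tuples satisfying genre != ops → {(2, 22, 4, Alpha, hr, Tai), (2, 22, 4, Alpha, k2, Hal), (2, 22, 4, Alpha, x1, Ada), (2, 22, 4, Gamma, hr, Tai), (2, 22, 4, Gamma, k2, Hal), (2, 22, 4, Gamma, x1, Ada), (2, 22, 4, Omega, hr, Tai), (2, 22, 4, Omega, k2, Hal), (2, 22, 4, Omega, x1, Ada)}
Keep only column(s) bid, title, genre: {(22, Alpha, hr), (22, Alpha, k2), (22, Alpha, x1), (22, Gamma, hr), (22, Gamma, k2), (22, Gamma, x1), (22, Omega, hr), (22, Omega, k2), (22, Omega, x1)}

{(22, Alpha, hr), (22, Alpha, k2), (22, Alpha, x1), (22, Gamma, hr), (22, Gamma, k2), (22, Gamma, x1), (22, Omega, hr), (22, Omega, k2), (22, Omega, x1)}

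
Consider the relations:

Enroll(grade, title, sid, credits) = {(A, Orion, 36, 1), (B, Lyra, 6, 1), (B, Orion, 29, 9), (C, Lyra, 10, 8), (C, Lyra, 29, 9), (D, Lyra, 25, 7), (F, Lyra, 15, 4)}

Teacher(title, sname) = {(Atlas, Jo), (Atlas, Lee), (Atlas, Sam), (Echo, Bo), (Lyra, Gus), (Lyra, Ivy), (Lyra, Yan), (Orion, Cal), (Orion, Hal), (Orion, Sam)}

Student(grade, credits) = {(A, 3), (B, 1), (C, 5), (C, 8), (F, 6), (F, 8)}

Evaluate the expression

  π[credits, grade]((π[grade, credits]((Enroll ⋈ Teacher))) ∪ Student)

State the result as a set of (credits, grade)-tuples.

{(1, A), (1, B), (3, A), (4, F), (5, C), (6, F), (7, D), (8, C), (8, F), (9, B), (9, C)}

Natural join on title: {(A, Orion, 36, 1, Cal), (A, Orion, 36, 1, Hal), (A, Orion, 36, 1, Sam), (B, Lyra, 6, 1, Gus), (B, Lyra, 6, 1, Ivy), (B, Lyra, 6, 1, Yan), (B, Orion, 29, 9, Cal), (B, Orion, 29, 9, Hal), (B, Orion, 29, 9, Sam), (C, Lyra, 10, 8, Gus), (C, Lyra, 10, 8, Ivy), (C, Lyra, 10, 8, Yan), (C, Lyra, 29, 9, Gus), (C, Lyra, 29, 9, Ivy), (C, Lyra, 29, 9, Yan), (D, Lyra, 25, 7, Gus), (D, Lyra, 25, 7, Ivy), (D, Lyra, 25, 7, Yan), (F, Lyra, 15, 4, Gus), (F, Lyra, 15, 4, Ivy), (F, Lyra, 15, 4, Yan)}
π_{grade, credits} gives {(A, 1), (B, 1), (B, 9), (C, 8), (C, 9), (D, 7), (F, 4)} (14 duplicate(s) eliminated).
Set union of the two operands is {(A, 1), (A, 3), (B, 1), (B, 9), (C, 5), (C, 8), (C, 9), (D, 7), (F, 4), (F, 6), (F, 8)}.
π_{credits, grade} gives {(1, A), (1, B), (3, A), (4, F), (5, C), (6, F), (7, D), (8, C), (8, F), (9, B), (9, C)}.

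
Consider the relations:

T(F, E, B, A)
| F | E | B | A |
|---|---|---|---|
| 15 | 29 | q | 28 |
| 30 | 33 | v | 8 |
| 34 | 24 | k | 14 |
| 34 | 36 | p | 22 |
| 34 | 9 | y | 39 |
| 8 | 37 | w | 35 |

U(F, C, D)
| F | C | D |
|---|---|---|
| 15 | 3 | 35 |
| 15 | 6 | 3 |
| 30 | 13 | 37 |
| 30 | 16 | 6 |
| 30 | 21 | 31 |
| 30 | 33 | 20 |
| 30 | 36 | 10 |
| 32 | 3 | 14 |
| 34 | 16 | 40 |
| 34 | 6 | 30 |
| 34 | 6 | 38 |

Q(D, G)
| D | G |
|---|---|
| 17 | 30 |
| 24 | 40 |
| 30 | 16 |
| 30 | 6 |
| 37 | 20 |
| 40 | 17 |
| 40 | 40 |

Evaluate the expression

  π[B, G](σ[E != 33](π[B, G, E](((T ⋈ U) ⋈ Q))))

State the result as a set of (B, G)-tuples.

{(k, 16), (k, 17), (k, 40), (k, 6), (p, 16), (p, 17), (p, 40), (p, 6), (y, 16), (y, 17), (y, 40), (y, 6)}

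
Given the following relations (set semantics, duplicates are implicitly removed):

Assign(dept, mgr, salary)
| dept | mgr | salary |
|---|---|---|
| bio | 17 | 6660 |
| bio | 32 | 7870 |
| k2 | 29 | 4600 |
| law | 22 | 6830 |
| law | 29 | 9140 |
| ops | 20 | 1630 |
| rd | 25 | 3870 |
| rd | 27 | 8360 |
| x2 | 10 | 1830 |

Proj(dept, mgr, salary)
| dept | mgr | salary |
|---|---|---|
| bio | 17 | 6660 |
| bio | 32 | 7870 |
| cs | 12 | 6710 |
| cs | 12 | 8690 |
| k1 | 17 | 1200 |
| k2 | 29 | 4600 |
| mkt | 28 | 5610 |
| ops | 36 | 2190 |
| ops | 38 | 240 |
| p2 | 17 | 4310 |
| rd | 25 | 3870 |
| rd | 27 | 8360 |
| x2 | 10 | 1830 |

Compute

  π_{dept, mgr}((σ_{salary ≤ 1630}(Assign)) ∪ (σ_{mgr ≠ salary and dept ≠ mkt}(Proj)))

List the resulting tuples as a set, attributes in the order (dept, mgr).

{(bio, 17), (bio, 32), (cs, 12), (k1, 17), (k2, 29), (ops, 20), (ops, 36), (ops, 38), (p2, 17), (rd, 25), (rd, 27), (x2, 10)}

σ[salary ≤ 1630]: keep tuples satisfying salary ≤ 1630 → {(ops, 20, 1630)}
σ[mgr ≠ salary and dept ≠ mkt]: keep tuples satisfying mgr ≠ salary and dept ≠ mkt → {(bio, 17, 6660), (bio, 32, 7870), (cs, 12, 6710), (cs, 12, 8690), (k1, 17, 1200), (k2, 29, 4600), (ops, 36, 2190), (ops, 38, 240), (p2, 17, 4310), (rd, 25, 3870), (rd, 27, 8360), (x2, 10, 1830)}
Union: {(ops, 20, 1630)} with {(bio, 17, 6660), (bio, 32, 7870), (cs, 12, 6710), (cs, 12, 8690), (k1, 17, 1200), (k2, 29, 4600), (ops, 36, 2190), (ops, 38, 240), (p2, 17, 4310), (rd, 25, 3870), (rd, 27, 8360), (x2, 10, 1830)} → {(bio, 17, 6660), (bio, 32, 7870), (cs, 12, 6710), (cs, 12, 8690), (k1, 17, 1200), (k2, 29, 4600), (ops, 20, 1630), (ops, 36, 2190), (ops, 38, 240), (p2, 17, 4310), (rd, 25, 3870), (rd, 27, 8360), (x2, 10, 1830)}
Keep only column(s) dept, mgr (1 duplicate(s) eliminated): {(bio, 17), (bio, 32), (cs, 12), (k1, 17), (k2, 29), (ops, 20), (ops, 36), (ops, 38), (p2, 17), (rd, 25), (rd, 27), (x2, 10)}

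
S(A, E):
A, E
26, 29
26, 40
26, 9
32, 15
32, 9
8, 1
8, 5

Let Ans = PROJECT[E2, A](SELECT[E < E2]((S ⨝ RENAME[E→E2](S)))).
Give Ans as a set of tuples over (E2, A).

ρ[E→E2]: schema becomes (A, E2); tuples unchanged.
Joining S and RENAME[E→E2](S) on A yields {(26, 29, 29), (26, 29, 40), (26, 29, 9), (26, 40, 29), (26, 40, 40), (26, 40, 9), (26, 9, 29), (26, 9, 40), (26, 9, 9), (32, 15, 15), (32, 15, 9), (32, 9, 15), (32, 9, 9), (8, 1, 1), (8, 1, 5), (8, 5, 1), (8, 5, 5)}.
Filtering on E < E2 leaves {(26, 29, 40), (26, 9, 29), (26, 9, 40), (32, 9, 15), (8, 1, 5)}.
Keep only column(s) E2, A (1 duplicate(s) eliminated): {(15, 32), (29, 26), (40, 26), (5, 8)}

{(15, 32), (29, 26), (40, 26), (5, 8)}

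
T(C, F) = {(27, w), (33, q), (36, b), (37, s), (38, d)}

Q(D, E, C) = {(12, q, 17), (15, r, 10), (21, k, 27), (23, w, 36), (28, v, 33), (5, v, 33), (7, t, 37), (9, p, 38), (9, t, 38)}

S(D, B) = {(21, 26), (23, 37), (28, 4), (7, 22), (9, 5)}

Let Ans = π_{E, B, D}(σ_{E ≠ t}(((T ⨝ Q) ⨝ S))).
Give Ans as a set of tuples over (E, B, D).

T ⋈ Q (natural join on C): {(27, w, 21, k), (33, q, 28, v), (33, q, 5, v), (36, b, 23, w), (37, s, 7, t), (38, d, 9, p), (38, d, 9, t)}
(T ⨝ Q) ⋈ S (natural join on D): {(27, w, 21, k, 26), (33, q, 28, v, 4), (36, b, 23, w, 37), (37, s, 7, t, 22), (38, d, 9, p, 5), (38, d, 9, t, 5)}
Apply σ_{E ≠ t}; surviving tuples: {(27, w, 21, k, 26), (33, q, 28, v, 4), (36, b, 23, w, 37), (38, d, 9, p, 5)}
π_{E, B, D} gives {(k, 26, 21), (p, 5, 9), (v, 4, 28), (w, 37, 23)}.

{(k, 26, 21), (p, 5, 9), (v, 4, 28), (w, 37, 23)}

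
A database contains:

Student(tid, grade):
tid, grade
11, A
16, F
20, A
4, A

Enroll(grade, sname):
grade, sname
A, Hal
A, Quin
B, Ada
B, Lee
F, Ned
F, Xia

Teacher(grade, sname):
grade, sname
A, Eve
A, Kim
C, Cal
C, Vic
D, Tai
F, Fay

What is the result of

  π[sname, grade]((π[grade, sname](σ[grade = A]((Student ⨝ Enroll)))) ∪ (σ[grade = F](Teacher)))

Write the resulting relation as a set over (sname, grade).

{(Fay, F), (Hal, A), (Quin, A)}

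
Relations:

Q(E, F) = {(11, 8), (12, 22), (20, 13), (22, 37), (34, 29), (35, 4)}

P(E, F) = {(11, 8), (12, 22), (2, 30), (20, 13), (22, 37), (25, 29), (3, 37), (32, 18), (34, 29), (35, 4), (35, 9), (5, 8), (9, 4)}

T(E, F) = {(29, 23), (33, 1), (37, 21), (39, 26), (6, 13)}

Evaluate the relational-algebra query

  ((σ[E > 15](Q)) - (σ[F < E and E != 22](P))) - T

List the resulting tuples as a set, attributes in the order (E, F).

σ[E > 15]: keep tuples satisfying E > 15 → {(20, 13), (22, 37), (34, 29), (35, 4)}
σ[F < E and E != 22]: keep tuples satisfying F < E and E != 22 → {(11, 8), (20, 13), (32, 18), (34, 29), (35, 4), (35, 9), (9, 4)}
Taking the difference: {(22, 37)}
Taking the difference: {(22, 37)}

{(22, 37)}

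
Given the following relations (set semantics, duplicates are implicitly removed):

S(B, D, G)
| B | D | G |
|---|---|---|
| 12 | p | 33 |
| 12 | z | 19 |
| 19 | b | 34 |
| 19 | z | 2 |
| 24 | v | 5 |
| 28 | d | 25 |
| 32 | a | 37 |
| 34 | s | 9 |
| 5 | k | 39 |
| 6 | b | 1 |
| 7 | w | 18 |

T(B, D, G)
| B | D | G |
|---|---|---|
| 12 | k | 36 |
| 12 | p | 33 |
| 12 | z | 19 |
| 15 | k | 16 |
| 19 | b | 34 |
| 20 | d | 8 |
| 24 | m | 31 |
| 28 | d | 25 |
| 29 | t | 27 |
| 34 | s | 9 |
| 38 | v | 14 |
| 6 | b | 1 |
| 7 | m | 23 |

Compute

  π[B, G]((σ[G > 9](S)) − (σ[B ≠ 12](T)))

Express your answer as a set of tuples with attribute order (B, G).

{(12, 19), (12, 33), (32, 37), (5, 39), (7, 18)}

Selection G > 9: {(12, p, 33), (12, z, 19), (19, b, 34), (28, d, 25), (32, a, 37), (5, k, 39), (7, w, 18)}
Selection B ≠ 12: {(15, k, 16), (19, b, 34), (20, d, 8), (24, m, 31), (28, d, 25), (29, t, 27), (34, s, 9), (38, v, 14), (6, b, 1), (7, m, 23)}
Difference: {(12, p, 33), (12, z, 19), (19, b, 34), (28, d, 25), (32, a, 37), (5, k, 39), (7, w, 18)} with {(15, k, 16), (19, b, 34), (20, d, 8), (24, m, 31), (28, d, 25), (29, t, 27), (34, s, 9), (38, v, 14), (6, b, 1), (7, m, 23)} → {(12, p, 33), (12, z, 19), (32, a, 37), (5, k, 39), (7, w, 18)}
π_{B, G} gives {(12, 19), (12, 33), (32, 37), (5, 39), (7, 18)}.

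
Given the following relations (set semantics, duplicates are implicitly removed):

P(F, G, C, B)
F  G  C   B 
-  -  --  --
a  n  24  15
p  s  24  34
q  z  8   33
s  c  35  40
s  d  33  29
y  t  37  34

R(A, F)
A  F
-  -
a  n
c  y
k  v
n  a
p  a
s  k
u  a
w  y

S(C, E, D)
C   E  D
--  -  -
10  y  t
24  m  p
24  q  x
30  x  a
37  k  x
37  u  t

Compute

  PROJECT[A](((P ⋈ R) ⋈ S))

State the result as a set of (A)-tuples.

Natural join on F: {(a, n, 24, 15, n), (a, n, 24, 15, p), (a, n, 24, 15, u), (y, t, 37, 34, c), (y, t, 37, 34, w)}
Natural join on C: {(a, n, 24, 15, n, m, p), (a, n, 24, 15, n, q, x), (a, n, 24, 15, p, m, p), (a, n, 24, 15, p, q, x), (a, n, 24, 15, u, m, p), (a, n, 24, 15, u, q, x), (y, t, 37, 34, c, k, x), (y, t, 37, 34, c, u, t), (y, t, 37, 34, w, k, x), (y, t, 37, 34, w, u, t)}
Projecting to A (5 duplicate(s) eliminated): {c, n, p, u, w}

{c, n, p, u, w}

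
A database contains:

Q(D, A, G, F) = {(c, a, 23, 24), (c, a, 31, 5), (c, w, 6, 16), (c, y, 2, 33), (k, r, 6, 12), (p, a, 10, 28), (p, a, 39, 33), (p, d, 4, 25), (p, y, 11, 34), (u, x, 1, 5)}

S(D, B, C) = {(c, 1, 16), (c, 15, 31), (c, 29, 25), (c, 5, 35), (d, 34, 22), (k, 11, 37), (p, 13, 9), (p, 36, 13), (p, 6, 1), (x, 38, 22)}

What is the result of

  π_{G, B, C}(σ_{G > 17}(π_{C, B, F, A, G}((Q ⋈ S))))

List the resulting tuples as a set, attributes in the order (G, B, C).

Natural join on D: {(c, a, 23, 24, 1, 16), (c, a, 23, 24, 15, 31), (c, a, 23, 24, 29, 25), (c, a, 23, 24, 5, 35), (c, a, 31, 5, 1, 16), (c, a, 31, 5, 15, 31), (c, a, 31, 5, 29, 25), (c, a, 31, 5, 5, 35), (c, w, 6, 16, 1, 16), (c, w, 6, 16, 15, 31), (c, w, 6, 16, 29, 25), (c, w, 6, 16, 5, 35), (c, y, 2, 33, 1, 16), (c, y, 2, 33, 15, 31), (c, y, 2, 33, 29, 25), (c, y, 2, 33, 5, 35), (k, r, 6, 12, 11, 37), (p, a, 10, 28, 13, 9), (p, a, 10, 28, 36, 13), (p, a, 10, 28, 6, 1), (p, a, 39, 33, 13, 9), (p, a, 39, 33, 36, 13), (p, a, 39, 33, 6, 1), (p, d, 4, 25, 13, 9), (p, d, 4, 25, 36, 13), (p, d, 4, 25, 6, 1), (p, y, 11, 34, 13, 9), (p, y, 11, 34, 36, 13), (p, y, 11, 34, 6, 1)}
π[C, B, F, A, G]: project onto (C, B, F, A, G) → {(1, 6, 25, d, 4), (1, 6, 28, a, 10), (1, 6, 33, a, 39), (1, 6, 34, y, 11), (13, 36, 25, d, 4), (13, 36, 28, a, 10), (13, 36, 33, a, 39), (13, 36, 34, y, 11), (16, 1, 16, w, 6), (16, 1, 24, a, 23), (16, 1, 33, y, 2), (16, 1, 5, a, 31), (25, 29, 16, w, 6), (25, 29, 24, a, 23), (25, 29, 33, y, 2), (25, 29, 5, a, 31), (31, 15, 16, w, 6), (31, 15, 24, a, 23), (31, 15, 33, y, 2), (31, 15, 5, a, 31), (35, 5, 16, w, 6), (35, 5, 24, a, 23), (35, 5, 33, y, 2), (35, 5, 5, a, 31), (37, 11, 12, r, 6), (9, 13, 25, d, 4), (9, 13, 28, a, 10), (9, 13, 33, a, 39), (9, 13, 34, y, 11)}
σ[G > 17]: keep tuples satisfying G > 17 → {(1, 6, 33, a, 39), (13, 36, 33, a, 39), (16, 1, 24, a, 23), (16, 1, 5, a, 31), (25, 29, 24, a, 23), (25, 29, 5, a, 31), (31, 15, 24, a, 23), (31, 15, 5, a, 31), (35, 5, 24, a, 23), (35, 5, 5, a, 31), (9, 13, 33, a, 39)}
π[G, B, C]: project onto (G, B, C) → {(23, 1, 16), (23, 15, 31), (23, 29, 25), (23, 5, 35), (31, 1, 16), (31, 15, 31), (31, 29, 25), (31, 5, 35), (39, 13, 9), (39, 36, 13), (39, 6, 1)}

{(23, 1, 16), (23, 15, 31), (23, 29, 25), (23, 5, 35), (31, 1, 16), (31, 15, 31), (31, 29, 25), (31, 5, 35), (39, 13, 9), (39, 36, 13), (39, 6, 1)}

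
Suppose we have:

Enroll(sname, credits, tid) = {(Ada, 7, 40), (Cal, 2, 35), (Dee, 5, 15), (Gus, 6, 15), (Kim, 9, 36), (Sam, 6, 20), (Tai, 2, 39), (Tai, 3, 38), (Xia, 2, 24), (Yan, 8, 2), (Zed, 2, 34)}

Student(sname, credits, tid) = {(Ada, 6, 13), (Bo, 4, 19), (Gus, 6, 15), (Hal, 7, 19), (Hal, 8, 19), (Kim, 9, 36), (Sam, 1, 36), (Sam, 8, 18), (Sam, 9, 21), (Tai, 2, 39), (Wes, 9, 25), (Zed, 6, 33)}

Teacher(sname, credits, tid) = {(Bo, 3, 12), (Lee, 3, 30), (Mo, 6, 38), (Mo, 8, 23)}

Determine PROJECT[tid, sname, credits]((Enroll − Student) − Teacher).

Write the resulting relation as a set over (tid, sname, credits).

Set difference of the two operands is {(Ada, 7, 40), (Cal, 2, 35), (Dee, 5, 15), (Sam, 6, 20), (Tai, 3, 38), (Xia, 2, 24), (Yan, 8, 2), (Zed, 2, 34)}.
Set difference of the two operands is {(Ada, 7, 40), (Cal, 2, 35), (Dee, 5, 15), (Sam, 6, 20), (Tai, 3, 38), (Xia, 2, 24), (Yan, 8, 2), (Zed, 2, 34)}.
Projecting to tid, sname, credits: {(15, Dee, 5), (2, Yan, 8), (20, Sam, 6), (24, Xia, 2), (34, Zed, 2), (35, Cal, 2), (38, Tai, 3), (40, Ada, 7)}

{(15, Dee, 5), (2, Yan, 8), (20, Sam, 6), (24, Xia, 2), (34, Zed, 2), (35, Cal, 2), (38, Tai, 3), (40, Ada, 7)}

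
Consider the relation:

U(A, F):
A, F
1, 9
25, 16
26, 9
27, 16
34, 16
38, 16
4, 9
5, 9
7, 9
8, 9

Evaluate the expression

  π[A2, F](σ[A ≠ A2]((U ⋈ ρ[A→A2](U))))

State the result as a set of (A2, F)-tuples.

{(1, 9), (25, 16), (26, 9), (27, 16), (34, 16), (38, 16), (4, 9), (5, 9), (7, 9), (8, 9)}

ρ[A→A2]: schema becomes (A2, F); tuples unchanged.
U ⋈ ρ[A→A2](U) (natural join on F): {(1, 9, 1), (1, 9, 26), (1, 9, 4), (1, 9, 5), (1, 9, 7), (1, 9, 8), (25, 16, 25), (25, 16, 27), (25, 16, 34), (25, 16, 38), (26, 9, 1), (26, 9, 26), (26, 9, 4), (26, 9, 5), (26, 9, 7), (26, 9, 8), (27, 16, 25), (27, 16, 27), (27, 16, 34), (27, 16, 38), (34, 16, 25), (34, 16, 27), (34, 16, 34), (34, 16, 38), (38, 16, 25), (38, 16, 27), (38, 16, 34), (38, 16, 38), (4, 9, 1), (4, 9, 26), (4, 9, 4), (4, 9, 5), (4, 9, 7), (4, 9, 8), (5, 9, 1), (5, 9, 26), (5, 9, 4), (5, 9, 5), (5, 9, 7), (5, 9, 8), (7, 9, 1), (7, 9, 26), (7, 9, 4), (7, 9, 5), (7, 9, 7), (7, 9, 8), (8, 9, 1), (8, 9, 26), (8, 9, 4), (8, 9, 5), (8, 9, 7), (8, 9, 8)}
Apply σ_{A ≠ A2}; surviving tuples: {(1, 9, 26), (1, 9, 4), (1, 9, 5), (1, 9, 7), (1, 9, 8), (25, 16, 27), (25, 16, 34), (25, 16, 38), (26, 9, 1), (26, 9, 4), (26, 9, 5), (26, 9, 7), (26, 9, 8), (27, 16, 25), (27, 16, 34), (27, 16, 38), (34, 16, 25), (34, 16, 27), (34, 16, 38), (38, 16, 25), (38, 16, 27), (38, 16, 34), (4, 9, 1), (4, 9, 26), (4, 9, 5), (4, 9, 7), (4, 9, 8), (5, 9, 1), (5, 9, 26), (5, 9, 4), (5, 9, 7), (5, 9, 8), (7, 9, 1), (7, 9, 26), (7, 9, 4), (7, 9, 5), (7, 9, 8), (8, 9, 1), (8, 9, 26), (8, 9, 4), (8, 9, 5), (8, 9, 7)}
Projecting to A2, F (32 duplicate(s) eliminated): {(1, 9), (25, 16), (26, 9), (27, 16), (34, 16), (38, 16), (4, 9), (5, 9), (7, 9), (8, 9)}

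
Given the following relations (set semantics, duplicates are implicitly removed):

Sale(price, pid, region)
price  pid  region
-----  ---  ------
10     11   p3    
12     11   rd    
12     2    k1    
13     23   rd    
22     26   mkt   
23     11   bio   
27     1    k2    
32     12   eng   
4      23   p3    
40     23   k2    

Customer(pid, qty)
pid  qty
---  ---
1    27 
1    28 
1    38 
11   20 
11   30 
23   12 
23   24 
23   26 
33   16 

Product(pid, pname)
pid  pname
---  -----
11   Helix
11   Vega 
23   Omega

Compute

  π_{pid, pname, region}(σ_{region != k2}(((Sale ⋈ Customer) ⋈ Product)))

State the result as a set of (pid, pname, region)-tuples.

Sale ⋈ Customer (natural join on pid): {(10, 11, p3, 20), (10, 11, p3, 30), (12, 11, rd, 20), (12, 11, rd, 30), (13, 23, rd, 12), (13, 23, rd, 24), (13, 23, rd, 26), (23, 11, bio, 20), (23, 11, bio, 30), (27, 1, k2, 27), (27, 1, k2, 28), (27, 1, k2, 38), (4, 23, p3, 12), (4, 23, p3, 24), (4, 23, p3, 26), (40, 23, k2, 12), (40, 23, k2, 24), (40, 23, k2, 26)}
(Sale ⋈ Customer) ⋈ Product (natural join on pid): {(10, 11, p3, 20, Helix), (10, 11, p3, 20, Vega), (10, 11, p3, 30, Helix), (10, 11, p3, 30, Vega), (12, 11, rd, 20, Helix), (12, 11, rd, 20, Vega), (12, 11, rd, 30, Helix), (12, 11, rd, 30, Vega), (13, 23, rd, 12, Omega), (13, 23, rd, 24, Omega), (13, 23, rd, 26, Omega), (23, 11, bio, 20, Helix), (23, 11, bio, 20, Vega), (23, 11, bio, 30, Helix), (23, 11, bio, 30, Vega), (4, 23, p3, 12, Omega), (4, 23, p3, 24, Omega), (4, 23, p3, 26, Omega), (40, 23, k2, 12, Omega), (40, 23, k2, 24, Omega), (40, 23, k2, 26, Omega)}
Apply σ_{region != k2}; surviving tuples: {(10, 11, p3, 20, Helix), (10, 11, p3, 20, Vega), (10, 11, p3, 30, Helix), (10, 11, p3, 30, Vega), (12, 11, rd, 20, Helix), (12, 11, rd, 20, Vega), (12, 11, rd, 30, Helix), (12, 11, rd, 30, Vega), (13, 23, rd, 12, Omega), (13, 23, rd, 24, Omega), (13, 23, rd, 26, Omega), (23, 11, bio, 20, Helix), (23, 11, bio, 20, Vega), (23, 11, bio, 30, Helix), (23, 11, bio, 30, Vega), (4, 23, p3, 12, Omega), (4, 23, p3, 24, Omega), (4, 23, p3, 26, Omega)}
π_{pid, pname, region} gives {(11, Helix, bio), (11, Helix, p3), (11, Helix, rd), (11, Vega, bio), (11, Vega, p3), (11, Vega, rd), (23, Omega, p3), (23, Omega, rd)} (10 duplicate(s) eliminated).

{(11, Helix, bio), (11, Helix, p3), (11, Helix, rd), (11, Vega, bio), (11, Vega, p3), (11, Vega, rd), (23, Omega, p3), (23, Omega, rd)}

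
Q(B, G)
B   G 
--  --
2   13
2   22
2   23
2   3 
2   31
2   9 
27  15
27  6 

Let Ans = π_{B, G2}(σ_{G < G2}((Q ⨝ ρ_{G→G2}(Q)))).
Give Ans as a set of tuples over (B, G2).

ρ[G→G2]: schema becomes (B, G2); tuples unchanged.
Joining Q and ρ_{G→G2}(Q) on B yields {(2, 13, 13), (2, 13, 22), (2, 13, 23), (2, 13, 3), (2, 13, 31), (2, 13, 9), (2, 22, 13), (2, 22, 22), (2, 22, 23), (2, 22, 3), (2, 22, 31), (2, 22, 9), (2, 23, 13), (2, 23, 22), (2, 23, 23), (2, 23, 3), (2, 23, 31), (2, 23, 9), (2, 3, 13), (2, 3, 22), (2, 3, 23), (2, 3, 3), (2, 3, 31), (2, 3, 9), (2, 31, 13), (2, 31, 22), (2, 31, 23), (2, 31, 3), (2, 31, 31), (2, 31, 9), (2, 9, 13), (2, 9, 22), (2, 9, 23), (2, 9, 3), (2, 9, 31), (2, 9, 9), (27, 15, 15), (27, 15, 6), (27, 6, 15), (27, 6, 6)}.
σ[G < G2]: keep tuples satisfying G < G2 → {(2, 13, 22), (2, 13, 23), (2, 13, 31), (2, 22, 23), (2, 22, 31), (2, 23, 31), (2, 3, 13), (2, 3, 22), (2, 3, 23), (2, 3, 31), (2, 3, 9), (2, 9, 13), (2, 9, 22), (2, 9, 23), (2, 9, 31), (27, 6, 15)}
π_{B, G2} gives {(2, 13), (2, 22), (2, 23), (2, 31), (2, 9), (27, 15)} (10 duplicate(s) eliminated).

{(2, 13), (2, 22), (2, 23), (2, 31), (2, 9), (27, 15)}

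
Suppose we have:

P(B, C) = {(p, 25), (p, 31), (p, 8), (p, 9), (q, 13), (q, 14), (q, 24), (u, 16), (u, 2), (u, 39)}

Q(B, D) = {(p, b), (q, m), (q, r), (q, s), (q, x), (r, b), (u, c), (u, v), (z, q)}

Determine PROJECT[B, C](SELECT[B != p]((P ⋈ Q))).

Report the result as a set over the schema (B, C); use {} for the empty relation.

Joining P and Q on B yields {(p, 25, b), (p, 31, b), (p, 8, b), (p, 9, b), (q, 13, m), (q, 13, r), (q, 13, s), (q, 13, x), (q, 14, m), (q, 14, r), (q, 14, s), (q, 14, x), (q, 24, m), (q, 24, r), (q, 24, s), (q, 24, x), (u, 16, c), (u, 16, v), (u, 2, c), (u, 2, v), (u, 39, c), (u, 39, v)}.
Selection B != p: {(q, 13, m), (q, 13, r), (q, 13, s), (q, 13, x), (q, 14, m), (q, 14, r), (q, 14, s), (q, 14, x), (q, 24, m), (q, 24, r), (q, 24, s), (q, 24, x), (u, 16, c), (u, 16, v), (u, 2, c), (u, 2, v), (u, 39, c), (u, 39, v)}
Projecting to B, C (12 duplicate(s) eliminated): {(q, 13), (q, 14), (q, 24), (u, 16), (u, 2), (u, 39)}

{(q, 13), (q, 14), (q, 24), (u, 16), (u, 2), (u, 39)}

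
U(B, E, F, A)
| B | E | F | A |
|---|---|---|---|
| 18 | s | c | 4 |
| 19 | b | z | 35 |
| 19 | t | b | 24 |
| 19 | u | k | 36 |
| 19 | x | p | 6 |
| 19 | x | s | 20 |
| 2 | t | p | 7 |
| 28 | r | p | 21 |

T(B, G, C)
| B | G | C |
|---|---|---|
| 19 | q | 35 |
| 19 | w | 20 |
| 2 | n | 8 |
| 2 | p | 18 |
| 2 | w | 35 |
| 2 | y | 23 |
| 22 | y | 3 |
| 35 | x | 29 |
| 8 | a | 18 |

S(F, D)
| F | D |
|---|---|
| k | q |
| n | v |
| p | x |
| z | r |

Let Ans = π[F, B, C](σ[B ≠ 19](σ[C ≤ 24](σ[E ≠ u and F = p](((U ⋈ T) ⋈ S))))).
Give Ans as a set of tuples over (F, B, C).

Joining U and T on B yields {(19, b, z, 35, q, 35), (19, b, z, 35, w, 20), (19, t, b, 24, q, 35), (19, t, b, 24, w, 20), (19, u, k, 36, q, 35), (19, u, k, 36, w, 20), (19, x, p, 6, q, 35), (19, x, p, 6, w, 20), (19, x, s, 20, q, 35), (19, x, s, 20, w, 20), (2, t, p, 7, n, 8), (2, t, p, 7, p, 18), (2, t, p, 7, w, 35), (2, t, p, 7, y, 23)}.
Joining (U ⋈ T) and S on F yields {(19, b, z, 35, q, 35, r), (19, b, z, 35, w, 20, r), (19, u, k, 36, q, 35, q), (19, u, k, 36, w, 20, q), (19, x, p, 6, q, 35, x), (19, x, p, 6, w, 20, x), (2, t, p, 7, n, 8, x), (2, t, p, 7, p, 18, x), (2, t, p, 7, w, 35, x), (2, t, p, 7, y, 23, x)}.
Apply σ_{E ≠ u and F = p}; surviving tuples: {(19, x, p, 6, q, 35, x), (19, x, p, 6, w, 20, x), (2, t, p, 7, n, 8, x), (2, t, p, 7, p, 18, x), (2, t, p, 7, w, 35, x), (2, t, p, 7, y, 23, x)}
Apply σ_{C ≤ 24}; surviving tuples: {(19, x, p, 6, w, 20, x), (2, t, p, 7, n, 8, x), (2, t, p, 7, p, 18, x), (2, t, p, 7, y, 23, x)}
Apply σ_{B ≠ 19}; surviving tuples: {(2, t, p, 7, n, 8, x), (2, t, p, 7, p, 18, x), (2, t, p, 7, y, 23, x)}
Projecting to F, B, C: {(p, 2, 18), (p, 2, 23), (p, 2, 8)}

{(p, 2, 18), (p, 2, 23), (p, 2, 8)}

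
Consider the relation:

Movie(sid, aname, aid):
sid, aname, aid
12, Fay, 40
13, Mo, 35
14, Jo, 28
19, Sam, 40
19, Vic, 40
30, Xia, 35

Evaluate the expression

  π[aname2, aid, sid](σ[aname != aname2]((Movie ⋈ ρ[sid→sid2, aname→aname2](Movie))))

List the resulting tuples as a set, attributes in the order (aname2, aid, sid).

ρ[sid→sid2, aname→aname2]: schema becomes (sid2, aname2, aid); tuples unchanged.
Movie ⋈ ρ[sid→sid2, aname→aname2](Movie) (natural join on aid): {(12, Fay, 40, 12, Fay), (12, Fay, 40, 19, Sam), (12, Fay, 40, 19, Vic), (13, Mo, 35, 13, Mo), (13, Mo, 35, 30, Xia), (14, Jo, 28, 14, Jo), (19, Sam, 40, 12, Fay), (19, Sam, 40, 19, Sam), (19, Sam, 40, 19, Vic), (19, Vic, 40, 12, Fay), (19, Vic, 40, 19, Sam), (19, Vic, 40, 19, Vic), (30, Xia, 35, 13, Mo), (30, Xia, 35, 30, Xia)}
σ[aname != aname2]: keep tuples satisfying aname != aname2 → {(12, Fay, 40, 19, Sam), (12, Fay, 40, 19, Vic), (13, Mo, 35, 30, Xia), (19, Sam, 40, 12, Fay), (19, Sam, 40, 19, Vic), (19, Vic, 40, 12, Fay), (19, Vic, 40, 19, Sam), (30, Xia, 35, 13, Mo)}
π_{aname2, aid, sid} gives {(Fay, 40, 19), (Mo, 35, 30), (Sam, 40, 12), (Sam, 40, 19), (Vic, 40, 12), (Vic, 40, 19), (Xia, 35, 13)} (1 duplicate(s) eliminated).

{(Fay, 40, 19), (Mo, 35, 30), (Sam, 40, 12), (Sam, 40, 19), (Vic, 40, 12), (Vic, 40, 19), (Xia, 35, 13)}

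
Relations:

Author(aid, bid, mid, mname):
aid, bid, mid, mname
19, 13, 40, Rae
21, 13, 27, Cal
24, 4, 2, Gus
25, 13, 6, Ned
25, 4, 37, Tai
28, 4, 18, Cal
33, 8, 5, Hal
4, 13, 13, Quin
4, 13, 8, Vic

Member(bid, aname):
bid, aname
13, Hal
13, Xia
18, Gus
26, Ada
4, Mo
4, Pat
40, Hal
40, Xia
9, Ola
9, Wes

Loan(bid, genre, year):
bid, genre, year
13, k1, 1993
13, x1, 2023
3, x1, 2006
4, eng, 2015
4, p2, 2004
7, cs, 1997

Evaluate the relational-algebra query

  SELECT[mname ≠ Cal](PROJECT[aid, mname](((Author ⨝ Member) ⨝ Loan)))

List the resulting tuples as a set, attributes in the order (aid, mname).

Joining Author and Member on bid yields {(19, 13, 40, Rae, Hal), (19, 13, 40, Rae, Xia), (21, 13, 27, Cal, Hal), (21, 13, 27, Cal, Xia), (24, 4, 2, Gus, Mo), (24, 4, 2, Gus, Pat), (25, 13, 6, Ned, Hal), (25, 13, 6, Ned, Xia), (25, 4, 37, Tai, Mo), (25, 4, 37, Tai, Pat), (28, 4, 18, Cal, Mo), (28, 4, 18, Cal, Pat), (4, 13, 13, Quin, Hal), (4, 13, 13, Quin, Xia), (4, 13, 8, Vic, Hal), (4, 13, 8, Vic, Xia)}.
Joining (Author ⨝ Member) and Loan on bid yields {(19, 13, 40, Rae, Hal, k1, 1993), (19, 13, 40, Rae, Hal, x1, 2023), (19, 13, 40, Rae, Xia, k1, 1993), (19, 13, 40, Rae, Xia, x1, 2023), (21, 13, 27, Cal, Hal, k1, 1993), (21, 13, 27, Cal, Hal, x1, 2023), (21, 13, 27, Cal, Xia, k1, 1993), (21, 13, 27, Cal, Xia, x1, 2023), (24, 4, 2, Gus, Mo, eng, 2015), (24, 4, 2, Gus, Mo, p2, 2004), (24, 4, 2, Gus, Pat, eng, 2015), (24, 4, 2, Gus, Pat, p2, 2004), (25, 13, 6, Ned, Hal, k1, 1993), (25, 13, 6, Ned, Hal, x1, 2023), (25, 13, 6, Ned, Xia, k1, 1993), (25, 13, 6, Ned, Xia, x1, 2023), (25, 4, 37, Tai, Mo, eng, 2015), (25, 4, 37, Tai, Mo, p2, 2004), (25, 4, 37, Tai, Pat, eng, 2015), (25, 4, 37, Tai, Pat, p2, 2004), (28, 4, 18, Cal, Mo, eng, 2015), (28, 4, 18, Cal, Mo, p2, 2004), (28, 4, 18, Cal, Pat, eng, 2015), (28, 4, 18, Cal, Pat, p2, 2004), (4, 13, 13, Quin, Hal, k1, 1993), (4, 13, 13, Quin, Hal, x1, 2023), (4, 13, 13, Quin, Xia, k1, 1993), (4, 13, 13, Quin, Xia, x1, 2023), (4, 13, 8, Vic, Hal, k1, 1993), (4, 13, 8, Vic, Hal, x1, 2023), (4, 13, 8, Vic, Xia, k1, 1993), (4, 13, 8, Vic, Xia, x1, 2023)}.
Keep only column(s) aid, mname (24 duplicate(s) eliminated): {(19, Rae), (21, Cal), (24, Gus), (25, Ned), (25, Tai), (28, Cal), (4, Quin), (4, Vic)}
Apply σ_{mname ≠ Cal}; surviving tuples: {(19, Rae), (24, Gus), (25, Ned), (25, Tai), (4, Quin), (4, Vic)}

{(19, Rae), (24, Gus), (25, Ned), (25, Tai), (4, Quin), (4, Vic)}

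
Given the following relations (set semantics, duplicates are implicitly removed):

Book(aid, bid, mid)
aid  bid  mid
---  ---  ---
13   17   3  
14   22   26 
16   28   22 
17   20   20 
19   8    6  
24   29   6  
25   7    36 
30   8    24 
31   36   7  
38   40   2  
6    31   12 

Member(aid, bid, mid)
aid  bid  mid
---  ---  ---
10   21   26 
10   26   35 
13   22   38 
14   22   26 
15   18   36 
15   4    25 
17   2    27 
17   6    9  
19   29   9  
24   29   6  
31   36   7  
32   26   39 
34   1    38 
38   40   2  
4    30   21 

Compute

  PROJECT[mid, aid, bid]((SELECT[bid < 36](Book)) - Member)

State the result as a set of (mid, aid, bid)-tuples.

Apply σ_{bid < 36}; surviving tuples: {(13, 17, 3), (14, 22, 26), (16, 28, 22), (17, 20, 20), (19, 8, 6), (24, 29, 6), (25, 7, 36), (30, 8, 24), (6, 31, 12)}
Difference: {(13, 17, 3), (14, 22, 26), (16, 28, 22), (17, 20, 20), (19, 8, 6), (24, 29, 6), (25, 7, 36), (30, 8, 24), (6, 31, 12)} with {(10, 21, 26), (10, 26, 35), (13, 22, 38), (14, 22, 26), (15, 18, 36), (15, 4, 25), (17, 2, 27), (17, 6, 9), (19, 29, 9), (24, 29, 6), (31, 36, 7), (32, 26, 39), (34, 1, 38), (38, 40, 2), (4, 30, 21)} → {(13, 17, 3), (16, 28, 22), (17, 20, 20), (19, 8, 6), (25, 7, 36), (30, 8, 24), (6, 31, 12)}
π[mid, aid, bid]: project onto (mid, aid, bid) → {(12, 6, 31), (20, 17, 20), (22, 16, 28), (24, 30, 8), (3, 13, 17), (36, 25, 7), (6, 19, 8)}

{(12, 6, 31), (20, 17, 20), (22, 16, 28), (24, 30, 8), (3, 13, 17), (36, 25, 7), (6, 19, 8)}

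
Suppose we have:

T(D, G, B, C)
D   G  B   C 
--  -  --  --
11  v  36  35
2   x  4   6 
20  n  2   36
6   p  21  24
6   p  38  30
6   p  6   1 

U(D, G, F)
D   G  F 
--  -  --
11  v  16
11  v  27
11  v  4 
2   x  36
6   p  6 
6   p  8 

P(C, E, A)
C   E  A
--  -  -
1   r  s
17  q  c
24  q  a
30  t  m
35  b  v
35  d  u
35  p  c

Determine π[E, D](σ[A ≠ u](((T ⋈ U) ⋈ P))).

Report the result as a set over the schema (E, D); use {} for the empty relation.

T ⋈ U (natural join on D, G): {(11, v, 36, 35, 16), (11, v, 36, 35, 27), (11, v, 36, 35, 4), (2, x, 4, 6, 36), (6, p, 21, 24, 6), (6, p, 21, 24, 8), (6, p, 38, 30, 6), (6, p, 38, 30, 8), (6, p, 6, 1, 6), (6, p, 6, 1, 8)}
(T ⋈ U) ⋈ P (natural join on C): {(11, v, 36, 35, 16, b, v), (11, v, 36, 35, 16, d, u), (11, v, 36, 35, 16, p, c), (11, v, 36, 35, 27, b, v), (11, v, 36, 35, 27, d, u), (11, v, 36, 35, 27, p, c), (11, v, 36, 35, 4, b, v), (11, v, 36, 35, 4, d, u), (11, v, 36, 35, 4, p, c), (6, p, 21, 24, 6, q, a), (6, p, 21, 24, 8, q, a), (6, p, 38, 30, 6, t, m), (6, p, 38, 30, 8, t, m), (6, p, 6, 1, 6, r, s), (6, p, 6, 1, 8, r, s)}
σ[A ≠ u]: keep tuples satisfying A ≠ u → {(11, v, 36, 35, 16, b, v), (11, v, 36, 35, 16, p, c), (11, v, 36, 35, 27, b, v), (11, v, 36, 35, 27, p, c), (11, v, 36, 35, 4, b, v), (11, v, 36, 35, 4, p, c), (6, p, 21, 24, 6, q, a), (6, p, 21, 24, 8, q, a), (6, p, 38, 30, 6, t, m), (6, p, 38, 30, 8, t, m), (6, p, 6, 1, 6, r, s), (6, p, 6, 1, 8, r, s)}
π[E, D]: project onto (E, D) (7 duplicate(s) eliminated) → {(b, 11), (p, 11), (q, 6), (r, 6), (t, 6)}

{(b, 11), (p, 11), (q, 6), (r, 6), (t, 6)}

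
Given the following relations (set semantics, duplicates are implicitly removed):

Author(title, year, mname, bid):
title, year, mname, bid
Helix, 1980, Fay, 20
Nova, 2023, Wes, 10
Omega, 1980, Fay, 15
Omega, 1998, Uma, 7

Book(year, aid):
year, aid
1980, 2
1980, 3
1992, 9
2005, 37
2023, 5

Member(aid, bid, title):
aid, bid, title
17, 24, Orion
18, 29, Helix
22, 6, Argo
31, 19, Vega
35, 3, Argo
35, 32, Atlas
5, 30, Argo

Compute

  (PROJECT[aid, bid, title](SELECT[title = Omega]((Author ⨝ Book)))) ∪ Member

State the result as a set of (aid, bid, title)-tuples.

{(17, 24, Orion), (18, 29, Helix), (2, 15, Omega), (22, 6, Argo), (3, 15, Omega), (31, 19, Vega), (35, 3, Argo), (35, 32, Atlas), (5, 30, Argo)}

Author ⋈ Book (natural join on year): {(Helix, 1980, Fay, 20, 2), (Helix, 1980, Fay, 20, 3), (Nova, 2023, Wes, 10, 5), (Omega, 1980, Fay, 15, 2), (Omega, 1980, Fay, 15, 3)}
Selection title = Omega: {(Omega, 1980, Fay, 15, 2), (Omega, 1980, Fay, 15, 3)}
Keep only column(s) aid, bid, title: {(2, 15, Omega), (3, 15, Omega)}
Set union of the two operands is {(17, 24, Orion), (18, 29, Helix), (2, 15, Omega), (22, 6, Argo), (3, 15, Omega), (31, 19, Vega), (35, 3, Argo), (35, 32, Atlas), (5, 30, Argo)}.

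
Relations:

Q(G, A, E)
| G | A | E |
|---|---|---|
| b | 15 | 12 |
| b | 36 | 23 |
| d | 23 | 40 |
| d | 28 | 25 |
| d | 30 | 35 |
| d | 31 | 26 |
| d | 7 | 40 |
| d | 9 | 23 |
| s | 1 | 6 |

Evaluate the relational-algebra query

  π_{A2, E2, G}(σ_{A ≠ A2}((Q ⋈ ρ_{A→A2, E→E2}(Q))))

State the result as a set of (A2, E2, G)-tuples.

{(15, 12, b), (23, 40, d), (28, 25, d), (30, 35, d), (31, 26, d), (36, 23, b), (7, 40, d), (9, 23, d)}

ρ[A→A2, E→E2]: schema becomes (G, A2, E2); tuples unchanged.
Q ⋈ ρ_{A→A2, E→E2}(Q) (natural join on G): {(b, 15, 12, 15, 12), (b, 15, 12, 36, 23), (b, 36, 23, 15, 12), (b, 36, 23, 36, 23), (d, 23, 40, 23, 40), (d, 23, 40, 28, 25), (d, 23, 40, 30, 35), (d, 23, 40, 31, 26), (d, 23, 40, 7, 40), (d, 23, 40, 9, 23), (d, 28, 25, 23, 40), (d, 28, 25, 28, 25), (d, 28, 25, 30, 35), (d, 28, 25, 31, 26), (d, 28, 25, 7, 40), (d, 28, 25, 9, 23), (d, 30, 35, 23, 40), (d, 30, 35, 28, 25), (d, 30, 35, 30, 35), (d, 30, 35, 31, 26), (d, 30, 35, 7, 40), (d, 30, 35, 9, 23), (d, 31, 26, 23, 40), (d, 31, 26, 28, 25), (d, 31, 26, 30, 35), (d, 31, 26, 31, 26), (d, 31, 26, 7, 40), (d, 31, 26, 9, 23), (d, 7, 40, 23, 40), (d, 7, 40, 28, 25), (d, 7, 40, 30, 35), (d, 7, 40, 31, 26), (d, 7, 40, 7, 40), (d, 7, 40, 9, 23), (d, 9, 23, 23, 40), (d, 9, 23, 28, 25), (d, 9, 23, 30, 35), (d, 9, 23, 31, 26), (d, 9, 23, 7, 40), (d, 9, 23, 9, 23), (s, 1, 6, 1, 6)}
Filtering on A ≠ A2 leaves {(b, 15, 12, 36, 23), (b, 36, 23, 15, 12), (d, 23, 40, 28, 25), (d, 23, 40, 30, 35), (d, 23, 40, 31, 26), (d, 23, 40, 7, 40), (d, 23, 40, 9, 23), (d, 28, 25, 23, 40), (d, 28, 25, 30, 35), (d, 28, 25, 31, 26), (d, 28, 25, 7, 40), (d, 28, 25, 9, 23), (d, 30, 35, 23, 40), (d, 30, 35, 28, 25), (d, 30, 35, 31, 26), (d, 30, 35, 7, 40), (d, 30, 35, 9, 23), (d, 31, 26, 23, 40), (d, 31, 26, 28, 25), (d, 31, 26, 30, 35), (d, 31, 26, 7, 40), (d, 31, 26, 9, 23), (d, 7, 40, 23, 40), (d, 7, 40, 28, 25), (d, 7, 40, 30, 35), (d, 7, 40, 31, 26), (d, 7, 40, 9, 23), (d, 9, 23, 23, 40), (d, 9, 23, 28, 25), (d, 9, 23, 30, 35), (d, 9, 23, 31, 26), (d, 9, 23, 7, 40)}.
Projecting to A2, E2, G (24 duplicate(s) eliminated): {(15, 12, b), (23, 40, d), (28, 25, d), (30, 35, d), (31, 26, d), (36, 23, b), (7, 40, d), (9, 23, d)}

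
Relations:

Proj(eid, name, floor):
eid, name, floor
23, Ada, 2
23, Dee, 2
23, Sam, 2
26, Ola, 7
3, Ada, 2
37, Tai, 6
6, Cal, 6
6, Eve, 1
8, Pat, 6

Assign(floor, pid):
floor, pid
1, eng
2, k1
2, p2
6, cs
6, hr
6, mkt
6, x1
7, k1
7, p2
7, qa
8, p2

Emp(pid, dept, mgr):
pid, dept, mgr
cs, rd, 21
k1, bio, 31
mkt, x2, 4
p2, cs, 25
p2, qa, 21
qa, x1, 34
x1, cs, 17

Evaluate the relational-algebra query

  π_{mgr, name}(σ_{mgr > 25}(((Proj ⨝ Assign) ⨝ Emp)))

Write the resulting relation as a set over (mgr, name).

Proj ⋈ Assign (natural join on floor): {(23, Ada, 2, k1), (23, Ada, 2, p2), (23, Dee, 2, k1), (23, Dee, 2, p2), (23, Sam, 2, k1), (23, Sam, 2, p2), (26, Ola, 7, k1), (26, Ola, 7, p2), (26, Ola, 7, qa), (3, Ada, 2, k1), (3, Ada, 2, p2), (37, Tai, 6, cs), (37, Tai, 6, hr), (37, Tai, 6, mkt), (37, Tai, 6, x1), (6, Cal, 6, cs), (6, Cal, 6, hr), (6, Cal, 6, mkt), (6, Cal, 6, x1), (6, Eve, 1, eng), (8, Pat, 6, cs), (8, Pat, 6, hr), (8, Pat, 6, mkt), (8, Pat, 6, x1)}
(Proj ⨝ Assign) ⋈ Emp (natural join on pid): {(23, Ada, 2, k1, bio, 31), (23, Ada, 2, p2, cs, 25), (23, Ada, 2, p2, qa, 21), (23, Dee, 2, k1, bio, 31), (23, Dee, 2, p2, cs, 25), (23, Dee, 2, p2, qa, 21), (23, Sam, 2, k1, bio, 31), (23, Sam, 2, p2, cs, 25), (23, Sam, 2, p2, qa, 21), (26, Ola, 7, k1, bio, 31), (26, Ola, 7, p2, cs, 25), (26, Ola, 7, p2, qa, 21), (26, Ola, 7, qa, x1, 34), (3, Ada, 2, k1, bio, 31), (3, Ada, 2, p2, cs, 25), (3, Ada, 2, p2, qa, 21), (37, Tai, 6, cs, rd, 21), (37, Tai, 6, mkt, x2, 4), (37, Tai, 6, x1, cs, 17), (6, Cal, 6, cs, rd, 21), (6, Cal, 6, mkt, x2, 4), (6, Cal, 6, x1, cs, 17), (8, Pat, 6, cs, rd, 21), (8, Pat, 6, mkt, x2, 4), (8, Pat, 6, x1, cs, 17)}
Apply σ_{mgr > 25}; surviving tuples: {(23, Ada, 2, k1, bio, 31), (23, Dee, 2, k1, bio, 31), (23, Sam, 2, k1, bio, 31), (26, Ola, 7, k1, bio, 31), (26, Ola, 7, qa, x1, 34), (3, Ada, 2, k1, bio, 31)}
π[mgr, name]: project onto (mgr, name) (1 duplicate(s) eliminated) → {(31, Ada), (31, Dee), (31, Ola), (31, Sam), (34, Ola)}

{(31, Ada), (31, Dee), (31, Ola), (31, Sam), (34, Ola)}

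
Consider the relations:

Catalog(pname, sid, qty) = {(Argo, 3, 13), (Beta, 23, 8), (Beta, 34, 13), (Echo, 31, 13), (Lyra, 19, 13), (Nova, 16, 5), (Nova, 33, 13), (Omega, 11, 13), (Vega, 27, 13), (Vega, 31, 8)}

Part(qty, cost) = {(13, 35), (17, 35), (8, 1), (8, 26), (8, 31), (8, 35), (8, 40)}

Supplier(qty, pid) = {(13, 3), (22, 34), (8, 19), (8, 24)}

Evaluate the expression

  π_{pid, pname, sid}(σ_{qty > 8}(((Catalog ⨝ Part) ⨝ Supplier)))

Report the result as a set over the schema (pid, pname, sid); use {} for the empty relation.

{(3, Argo, 3), (3, Beta, 34), (3, Echo, 31), (3, Lyra, 19), (3, Nova, 33), (3, Omega, 11), (3, Vega, 27)}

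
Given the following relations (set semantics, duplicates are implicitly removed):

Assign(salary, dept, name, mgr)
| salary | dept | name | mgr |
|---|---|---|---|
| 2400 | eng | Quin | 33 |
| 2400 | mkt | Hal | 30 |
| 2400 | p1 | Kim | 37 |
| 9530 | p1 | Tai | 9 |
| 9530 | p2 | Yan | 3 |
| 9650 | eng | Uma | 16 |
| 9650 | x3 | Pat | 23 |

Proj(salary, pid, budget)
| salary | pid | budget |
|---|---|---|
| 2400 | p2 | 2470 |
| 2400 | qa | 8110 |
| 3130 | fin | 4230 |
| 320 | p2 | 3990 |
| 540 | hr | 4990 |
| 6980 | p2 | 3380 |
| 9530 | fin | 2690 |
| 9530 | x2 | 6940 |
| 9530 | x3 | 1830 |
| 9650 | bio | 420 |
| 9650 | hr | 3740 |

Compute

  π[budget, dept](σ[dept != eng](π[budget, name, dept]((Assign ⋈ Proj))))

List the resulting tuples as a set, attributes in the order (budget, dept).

{(1830, p1), (1830, p2), (2470, mkt), (2470, p1), (2690, p1), (2690, p2), (3740, x3), (420, x3), (6940, p1), (6940, p2), (8110, mkt), (8110, p1)}

Assign ⋈ Proj (natural join on salary): {(2400, eng, Quin, 33, p2, 2470), (2400, eng, Quin, 33, qa, 8110), (2400, mkt, Hal, 30, p2, 2470), (2400, mkt, Hal, 30, qa, 8110), (2400, p1, Kim, 37, p2, 2470), (2400, p1, Kim, 37, qa, 8110), (9530, p1, Tai, 9, fin, 2690), (9530, p1, Tai, 9, x2, 6940), (9530, p1, Tai, 9, x3, 1830), (9530, p2, Yan, 3, fin, 2690), (9530, p2, Yan, 3, x2, 6940), (9530, p2, Yan, 3, x3, 1830), (9650, eng, Uma, 16, bio, 420), (9650, eng, Uma, 16, hr, 3740), (9650, x3, Pat, 23, bio, 420), (9650, x3, Pat, 23, hr, 3740)}
π[budget, name, dept]: project onto (budget, name, dept) → {(1830, Tai, p1), (1830, Yan, p2), (2470, Hal, mkt), (2470, Kim, p1), (2470, Quin, eng), (2690, Tai, p1), (2690, Yan, p2), (3740, Pat, x3), (3740, Uma, eng), (420, Pat, x3), (420, Uma, eng), (6940, Tai, p1), (6940, Yan, p2), (8110, Hal, mkt), (8110, Kim, p1), (8110, Quin, eng)}
Filtering on dept != eng leaves {(1830, Tai, p1), (1830, Yan, p2), (2470, Hal, mkt), (2470, Kim, p1), (2690, Tai, p1), (2690, Yan, p2), (3740, Pat, x3), (420, Pat, x3), (6940, Tai, p1), (6940, Yan, p2), (8110, Hal, mkt), (8110, Kim, p1)}.
π[budget, dept]: project onto (budget, dept) → {(1830, p1), (1830, p2), (2470, mkt), (2470, p1), (2690, p1), (2690, p2), (3740, x3), (420, x3), (6940, p1), (6940, p2), (8110, mkt), (8110, p1)}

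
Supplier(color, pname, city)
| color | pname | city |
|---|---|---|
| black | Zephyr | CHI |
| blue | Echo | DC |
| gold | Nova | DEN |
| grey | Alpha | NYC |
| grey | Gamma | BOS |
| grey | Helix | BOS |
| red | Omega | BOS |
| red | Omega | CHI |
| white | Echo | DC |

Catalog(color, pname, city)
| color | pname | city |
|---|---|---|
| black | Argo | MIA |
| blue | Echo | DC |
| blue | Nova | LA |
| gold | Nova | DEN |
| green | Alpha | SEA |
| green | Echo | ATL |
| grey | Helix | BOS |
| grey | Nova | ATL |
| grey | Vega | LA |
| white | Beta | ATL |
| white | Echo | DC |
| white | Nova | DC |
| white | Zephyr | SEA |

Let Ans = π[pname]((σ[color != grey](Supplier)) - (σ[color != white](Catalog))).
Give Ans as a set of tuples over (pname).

Selection color != grey: {(black, Zephyr, CHI), (blue, Echo, DC), (gold, Nova, DEN), (red, Omega, BOS), (red, Omega, CHI), (white, Echo, DC)}
Selection color != white: {(black, Argo, MIA), (blue, Echo, DC), (blue, Nova, LA), (gold, Nova, DEN), (green, Alpha, SEA), (green, Echo, ATL), (grey, Helix, BOS), (grey, Nova, ATL), (grey, Vega, LA)}
Difference: {(black, Zephyr, CHI), (blue, Echo, DC), (gold, Nova, DEN), (red, Omega, BOS), (red, Omega, CHI), (white, Echo, DC)} with {(black, Argo, MIA), (blue, Echo, DC), (blue, Nova, LA), (gold, Nova, DEN), (green, Alpha, SEA), (green, Echo, ATL), (grey, Helix, BOS), (grey, Nova, ATL), (grey, Vega, LA)} → {(black, Zephyr, CHI), (red, Omega, BOS), (red, Omega, CHI), (white, Echo, DC)}
π_{pname} gives {Echo, Omega, Zephyr} (1 duplicate(s) eliminated).

{Echo, Omega, Zephyr}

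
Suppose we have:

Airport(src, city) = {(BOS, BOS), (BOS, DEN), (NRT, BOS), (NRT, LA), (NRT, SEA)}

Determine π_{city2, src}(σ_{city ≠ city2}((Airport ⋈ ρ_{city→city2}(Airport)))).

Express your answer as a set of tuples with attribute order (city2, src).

{(BOS, BOS), (BOS, NRT), (DEN, BOS), (LA, NRT), (SEA, NRT)}

ρ[city→city2]: schema becomes (src, city2); tuples unchanged.
Airport ⋈ ρ_{city→city2}(Airport) (natural join on src): {(BOS, BOS, BOS), (BOS, BOS, DEN), (BOS, DEN, BOS), (BOS, DEN, DEN), (NRT, BOS, BOS), (NRT, BOS, LA), (NRT, BOS, SEA), (NRT, LA, BOS), (NRT, LA, LA), (NRT, LA, SEA), (NRT, SEA, BOS), (NRT, SEA, LA), (NRT, SEA, SEA)}
σ[city ≠ city2]: keep tuples satisfying city ≠ city2 → {(BOS, BOS, DEN), (BOS, DEN, BOS), (NRT, BOS, LA), (NRT, BOS, SEA), (NRT, LA, BOS), (NRT, LA, SEA), (NRT, SEA, BOS), (NRT, SEA, LA)}
Projecting to city2, src (3 duplicate(s) eliminated): {(BOS, BOS), (BOS, NRT), (DEN, BOS), (LA, NRT), (SEA, NRT)}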